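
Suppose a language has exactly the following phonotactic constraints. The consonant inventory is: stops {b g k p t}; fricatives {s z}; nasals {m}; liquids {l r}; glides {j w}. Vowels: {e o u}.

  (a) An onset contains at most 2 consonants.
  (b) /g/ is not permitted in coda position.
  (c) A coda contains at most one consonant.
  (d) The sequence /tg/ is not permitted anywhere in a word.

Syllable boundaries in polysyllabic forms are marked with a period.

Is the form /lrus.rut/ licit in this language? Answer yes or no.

yes

/lrus.rut/ — σ1 onset /lr/ (2C), coda /s/ ok; σ2 onset /r/, coda /t/ ok → licit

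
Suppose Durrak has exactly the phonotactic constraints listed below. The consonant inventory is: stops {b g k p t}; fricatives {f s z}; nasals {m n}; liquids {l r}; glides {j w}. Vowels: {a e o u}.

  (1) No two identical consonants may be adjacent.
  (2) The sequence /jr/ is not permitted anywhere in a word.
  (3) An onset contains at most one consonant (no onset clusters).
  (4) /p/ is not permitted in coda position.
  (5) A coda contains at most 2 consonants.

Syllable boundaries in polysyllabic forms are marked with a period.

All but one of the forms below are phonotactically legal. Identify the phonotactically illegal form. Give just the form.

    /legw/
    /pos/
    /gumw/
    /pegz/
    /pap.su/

/legw/ — σ1 onset /l/, coda /gw/ (2C) ok → phonotactically legal
/pos/ — σ1 onset /p/, coda /s/ ok → phonotactically legal
/gumw/ — σ1 onset /g/, coda /mw/ (2C) ok → phonotactically legal
/pegz/ — σ1 onset /p/, coda /gz/ (2C) ok → phonotactically legal
/pap.su/ — violates constraint 4: syllable 1 coda contains /p/ → phonotactically illegal

/pap.su/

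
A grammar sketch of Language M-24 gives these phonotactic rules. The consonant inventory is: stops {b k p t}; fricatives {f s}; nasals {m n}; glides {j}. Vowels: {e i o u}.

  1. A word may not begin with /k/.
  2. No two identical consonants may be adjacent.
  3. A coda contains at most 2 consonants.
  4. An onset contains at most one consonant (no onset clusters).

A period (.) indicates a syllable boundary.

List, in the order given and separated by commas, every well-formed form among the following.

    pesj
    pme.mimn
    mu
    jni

pesj — σ1 onset /p/, coda /sj/ (2C) ok → well-formed
pme.mimn — violates constraint 4: syllable 1 onset /pm/ has 2 consonants (> 1) → ill-formed
mu — σ1 onset /m/, coda /∅/ ok → well-formed
jni — violates constraint 4: syllable 1 onset /jn/ has 2 consonants (> 1) → ill-formed

pesj, mu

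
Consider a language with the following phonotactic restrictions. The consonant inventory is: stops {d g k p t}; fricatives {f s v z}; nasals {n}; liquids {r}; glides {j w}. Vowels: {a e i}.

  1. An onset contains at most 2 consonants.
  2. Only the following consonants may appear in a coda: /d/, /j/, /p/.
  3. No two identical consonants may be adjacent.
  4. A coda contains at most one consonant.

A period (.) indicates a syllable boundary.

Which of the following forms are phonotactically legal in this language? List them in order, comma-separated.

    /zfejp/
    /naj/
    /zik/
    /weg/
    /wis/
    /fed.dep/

/naj/

/zfejp/ — violates constraint 4: syllable 1 coda /jp/ has 2 consonants (> 1) → phonotactically illegal
/naj/ — σ1 onset /n/, coda /j/ ok → phonotactically legal
/zik/ — violates constraint 2: syllable 1 coda contains /k/, which is not a licensed coda consonant → phonotactically illegal
/weg/ — violates constraint 2: syllable 1 coda contains /g/, which is not a licensed coda consonant → phonotactically illegal
/wis/ — violates constraint 2: syllable 1 coda contains /s/, which is not a licensed coda consonant → phonotactically illegal
/fed.dep/ — violates constraint 3: adjacent identical consonants /dd/ → phonotactically illegal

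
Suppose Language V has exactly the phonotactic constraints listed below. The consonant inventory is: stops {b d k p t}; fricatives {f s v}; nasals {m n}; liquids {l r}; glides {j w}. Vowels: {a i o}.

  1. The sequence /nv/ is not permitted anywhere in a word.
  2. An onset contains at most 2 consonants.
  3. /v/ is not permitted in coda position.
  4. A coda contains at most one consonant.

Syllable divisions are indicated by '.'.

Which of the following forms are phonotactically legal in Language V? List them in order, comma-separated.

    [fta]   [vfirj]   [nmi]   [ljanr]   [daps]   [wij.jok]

[fta], [nmi], [wij.jok]

[fta] — σ1 onset /ft/ (2C), coda /∅/ ok → phonotactically legal
[vfirj] — violates constraint 4: syllable 1 coda /rj/ has 2 consonants (> 1) → phonotactically illegal
[nmi] — σ1 onset /nm/ (2C), coda /∅/ ok → phonotactically legal
[ljanr] — violates constraint 4: syllable 1 coda /nr/ has 2 consonants (> 1) → phonotactically illegal
[daps] — violates constraint 4: syllable 1 coda /ps/ has 2 consonants (> 1) → phonotactically illegal
[wij.jok] — σ1 onset /w/, coda /j/ ok; σ2 onset /j/, coda /k/ ok → phonotactically legal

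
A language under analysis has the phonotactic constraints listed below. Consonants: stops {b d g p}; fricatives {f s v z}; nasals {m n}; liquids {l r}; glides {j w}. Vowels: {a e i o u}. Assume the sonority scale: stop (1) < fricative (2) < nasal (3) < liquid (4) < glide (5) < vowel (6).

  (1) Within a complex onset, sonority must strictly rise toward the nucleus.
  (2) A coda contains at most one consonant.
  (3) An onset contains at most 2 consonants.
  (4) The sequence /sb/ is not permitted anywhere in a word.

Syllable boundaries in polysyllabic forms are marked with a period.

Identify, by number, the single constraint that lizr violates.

lizr: syllable 1 coda /zr/ has 2 consonants (> 1).
This is a violation of constraint 2: "A coda contains at most one consonant."
The remaining constraints (1, 3, 4) are satisfied.

2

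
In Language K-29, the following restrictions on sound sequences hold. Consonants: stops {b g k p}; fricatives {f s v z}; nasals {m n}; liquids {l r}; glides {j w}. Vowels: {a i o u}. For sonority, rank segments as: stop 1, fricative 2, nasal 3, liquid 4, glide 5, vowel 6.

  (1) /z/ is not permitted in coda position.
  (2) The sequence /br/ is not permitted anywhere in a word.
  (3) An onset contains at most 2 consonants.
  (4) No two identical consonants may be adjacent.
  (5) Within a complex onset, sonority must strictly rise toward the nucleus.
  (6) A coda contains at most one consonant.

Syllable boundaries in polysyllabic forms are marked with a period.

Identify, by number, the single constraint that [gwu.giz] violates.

[gwu.giz]: syllable 2 coda contains /z/.
This is a violation of constraint 1: "/z/ is not permitted in coda position."
The remaining constraints (2, 3, 4, 5, 6) are satisfied.

1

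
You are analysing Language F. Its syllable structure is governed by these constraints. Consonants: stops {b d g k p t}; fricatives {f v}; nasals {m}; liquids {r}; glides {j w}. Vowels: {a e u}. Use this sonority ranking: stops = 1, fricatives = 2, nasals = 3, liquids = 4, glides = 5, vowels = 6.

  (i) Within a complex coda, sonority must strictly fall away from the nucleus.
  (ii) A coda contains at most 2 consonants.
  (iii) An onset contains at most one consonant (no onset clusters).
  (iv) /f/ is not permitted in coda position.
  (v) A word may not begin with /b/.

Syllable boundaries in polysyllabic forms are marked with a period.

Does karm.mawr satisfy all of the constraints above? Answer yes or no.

yes

karm.mawr — σ1 onset /k/, coda /rm/ (4→3 falls) ok; σ2 onset /m/, coda /wr/ (5→4 falls) ok → licit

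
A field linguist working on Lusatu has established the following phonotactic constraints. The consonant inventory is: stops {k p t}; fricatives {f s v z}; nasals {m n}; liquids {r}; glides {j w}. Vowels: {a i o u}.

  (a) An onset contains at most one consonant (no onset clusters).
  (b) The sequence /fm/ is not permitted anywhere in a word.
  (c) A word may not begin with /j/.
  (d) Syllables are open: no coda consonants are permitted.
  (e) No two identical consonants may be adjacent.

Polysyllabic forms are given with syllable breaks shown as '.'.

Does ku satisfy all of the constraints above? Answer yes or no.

ku — σ1 onset /k/, coda /∅/ ok → permitted

yes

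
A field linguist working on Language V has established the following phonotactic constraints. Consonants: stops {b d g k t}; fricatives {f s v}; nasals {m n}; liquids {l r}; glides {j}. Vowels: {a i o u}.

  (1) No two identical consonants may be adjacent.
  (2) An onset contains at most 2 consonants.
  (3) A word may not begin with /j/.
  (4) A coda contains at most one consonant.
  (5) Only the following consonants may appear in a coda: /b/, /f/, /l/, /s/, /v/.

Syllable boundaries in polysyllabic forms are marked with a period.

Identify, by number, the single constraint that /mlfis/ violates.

2

/mlfis/: syllable 1 onset /mlf/ has 3 consonants (> 2).
This is a violation of constraint 2: "An onset contains at most 2 consonants."
The remaining constraints (1, 3, 4, 5) are satisfied.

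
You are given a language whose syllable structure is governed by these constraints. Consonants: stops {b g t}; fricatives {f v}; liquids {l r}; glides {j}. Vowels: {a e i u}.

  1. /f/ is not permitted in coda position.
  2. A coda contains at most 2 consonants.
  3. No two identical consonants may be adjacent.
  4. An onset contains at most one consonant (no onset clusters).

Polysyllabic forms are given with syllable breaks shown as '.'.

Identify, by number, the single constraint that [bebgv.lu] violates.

[bebgv.lu]: syllable 1 coda /bgv/ has 3 consonants (> 2).
This is a violation of constraint 2: "A coda contains at most 2 consonants."
The remaining constraints (1, 3, 4) are satisfied.

2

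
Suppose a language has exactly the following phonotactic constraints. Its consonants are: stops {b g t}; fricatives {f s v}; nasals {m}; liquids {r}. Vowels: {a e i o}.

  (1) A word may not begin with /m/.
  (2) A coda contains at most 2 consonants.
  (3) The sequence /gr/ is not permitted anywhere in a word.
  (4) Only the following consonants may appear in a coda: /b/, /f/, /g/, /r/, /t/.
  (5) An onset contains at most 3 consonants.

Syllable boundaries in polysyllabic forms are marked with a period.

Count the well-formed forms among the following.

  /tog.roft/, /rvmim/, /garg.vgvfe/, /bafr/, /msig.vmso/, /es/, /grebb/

1

/tog.roft/ — violates constraint 3: contains banned sequence /gr/ → ill-formed
/rvmim/ — violates constraint 4: syllable 1 coda contains /m/, which is not a licensed coda consonant → ill-formed
/garg.vgvfe/ — violates constraint 5: syllable 2 onset /vgvf/ has 4 consonants (> 3) → ill-formed
/bafr/ — σ1 onset /b/, coda /fr/ (2C) ok → well-formed
/msig.vmso/ — violates constraint 1: word begins with /m/ → ill-formed
/es/ — violates constraint 4: syllable 1 coda contains /s/, which is not a licensed coda consonant → ill-formed
/grebb/ — violates constraint 3: contains banned sequence /gr/ → ill-formed
Well-formed: /bafr/ → 1.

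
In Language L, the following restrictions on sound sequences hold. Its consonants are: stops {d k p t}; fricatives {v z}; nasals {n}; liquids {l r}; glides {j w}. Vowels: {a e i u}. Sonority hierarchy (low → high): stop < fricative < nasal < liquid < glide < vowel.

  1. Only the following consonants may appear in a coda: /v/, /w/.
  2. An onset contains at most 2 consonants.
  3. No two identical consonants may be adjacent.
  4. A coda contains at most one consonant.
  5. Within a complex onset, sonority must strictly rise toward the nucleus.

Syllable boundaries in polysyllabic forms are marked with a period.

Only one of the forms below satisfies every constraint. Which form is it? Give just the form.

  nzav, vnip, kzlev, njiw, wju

njiw

nzav — violates constraint 5: syllable 1 onset /nz/: /n/ (nasal, 3) → /z/ (fricative, 2) does not rise → illicit
vnip — violates constraint 1: syllable 1 coda contains /p/, which is not a licensed coda consonant → illicit
kzlev — violates constraint 2: syllable 1 onset /kzl/ has 3 consonants (> 2) → illicit
njiw — σ1 onset /nj/ (3→5 rises), coda /w/ ok → licit
wju — violates constraint 5: syllable 1 onset /wj/: /w/ (glide, 5) → /j/ (glide, 5) does not rise → illicit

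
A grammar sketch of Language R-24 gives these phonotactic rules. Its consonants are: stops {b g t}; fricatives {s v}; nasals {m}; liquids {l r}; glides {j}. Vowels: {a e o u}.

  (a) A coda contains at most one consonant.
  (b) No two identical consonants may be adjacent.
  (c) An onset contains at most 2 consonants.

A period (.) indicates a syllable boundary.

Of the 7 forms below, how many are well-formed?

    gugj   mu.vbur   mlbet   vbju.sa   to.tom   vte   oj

gugj — violates constraint (a): syllable 1 coda /gj/ has 2 consonants (> 1) → ill-formed
mu.vbur — σ1 onset /m/, coda /∅/ ok; σ2 onset /vb/ (2C), coda /r/ ok → well-formed
mlbet — violates constraint (c): syllable 1 onset /mlb/ has 3 consonants (> 2) → ill-formed
vbju.sa — violates constraint (c): syllable 1 onset /vbj/ has 3 consonants (> 2) → ill-formed
to.tom — σ1 onset /t/, coda /∅/ ok; σ2 onset /t/, coda /m/ ok → well-formed
vte — σ1 onset /vt/ (2C), coda /∅/ ok → well-formed
oj — σ1 onset /∅/, coda /j/ ok → well-formed
Well-formed: mu.vbur, to.tom, vte, oj → 4.

4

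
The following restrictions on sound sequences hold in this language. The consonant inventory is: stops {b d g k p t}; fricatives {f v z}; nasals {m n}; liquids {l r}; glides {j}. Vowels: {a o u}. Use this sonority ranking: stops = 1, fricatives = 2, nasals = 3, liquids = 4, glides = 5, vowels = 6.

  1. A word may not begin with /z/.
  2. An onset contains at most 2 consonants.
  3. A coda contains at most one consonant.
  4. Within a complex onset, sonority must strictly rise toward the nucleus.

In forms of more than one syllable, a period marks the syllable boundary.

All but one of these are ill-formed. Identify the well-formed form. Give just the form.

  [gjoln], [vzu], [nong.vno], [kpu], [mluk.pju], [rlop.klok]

[mluk.pju]

[gjoln] — violates constraint 3: syllable 1 coda /ln/ has 2 consonants (> 1) → ill-formed
[vzu] — violates constraint 4: syllable 1 onset /vz/: /v/ (fricative, 2) → /z/ (fricative, 2) does not rise → ill-formed
[nong.vno] — violates constraint 3: syllable 1 coda /ng/ has 2 consonants (> 1) → ill-formed
[kpu] — violates constraint 4: syllable 1 onset /kp/: /k/ (stop, 1) → /p/ (stop, 1) does not rise → ill-formed
[mluk.pju] — σ1 onset /ml/ (3→4 rises), coda /k/ ok; σ2 onset /pj/ (1→5 rises), coda /∅/ ok → well-formed
[rlop.klok] — violates constraint 4: syllable 1 onset /rl/: /r/ (liquid, 4) → /l/ (liquid, 4) does not rise → ill-formed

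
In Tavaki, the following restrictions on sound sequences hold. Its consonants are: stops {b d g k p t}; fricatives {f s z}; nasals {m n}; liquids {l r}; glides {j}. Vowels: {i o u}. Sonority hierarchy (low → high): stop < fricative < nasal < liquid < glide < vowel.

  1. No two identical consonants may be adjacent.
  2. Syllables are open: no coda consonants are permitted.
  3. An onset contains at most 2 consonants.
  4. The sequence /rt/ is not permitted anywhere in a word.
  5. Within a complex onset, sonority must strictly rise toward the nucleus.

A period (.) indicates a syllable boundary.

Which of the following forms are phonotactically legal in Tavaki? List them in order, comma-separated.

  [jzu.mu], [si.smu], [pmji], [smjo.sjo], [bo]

[jzu.mu] — violates constraint 5: syllable 1 onset /jz/: /j/ (glide, 5) → /z/ (fricative, 2) does not rise → phonotactically illegal
[si.smu] — σ1 onset /s/, coda /∅/ ok; σ2 onset /sm/ (2→3 rises), coda /∅/ ok → phonotactically legal
[pmji] — violates constraint 3: syllable 1 onset /pmj/ has 3 consonants (> 2) → phonotactically illegal
[smjo.sjo] — violates constraint 3: syllable 1 onset /smj/ has 3 consonants (> 2) → phonotactically illegal
[bo] — σ1 onset /b/, coda /∅/ ok → phonotactically legal

[si.smu], [bo]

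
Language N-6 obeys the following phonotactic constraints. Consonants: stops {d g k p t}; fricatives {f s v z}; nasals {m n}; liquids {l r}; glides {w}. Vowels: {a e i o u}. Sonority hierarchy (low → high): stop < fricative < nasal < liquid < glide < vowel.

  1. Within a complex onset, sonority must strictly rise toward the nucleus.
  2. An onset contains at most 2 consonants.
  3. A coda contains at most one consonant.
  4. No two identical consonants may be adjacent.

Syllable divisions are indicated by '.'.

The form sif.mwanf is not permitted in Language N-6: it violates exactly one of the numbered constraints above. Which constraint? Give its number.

sif.mwanf: syllable 2 coda /nf/ has 2 consonants (> 1).
This is a violation of constraint 3: "A coda contains at most one consonant."
The remaining constraints (1, 2, 4) are satisfied.

3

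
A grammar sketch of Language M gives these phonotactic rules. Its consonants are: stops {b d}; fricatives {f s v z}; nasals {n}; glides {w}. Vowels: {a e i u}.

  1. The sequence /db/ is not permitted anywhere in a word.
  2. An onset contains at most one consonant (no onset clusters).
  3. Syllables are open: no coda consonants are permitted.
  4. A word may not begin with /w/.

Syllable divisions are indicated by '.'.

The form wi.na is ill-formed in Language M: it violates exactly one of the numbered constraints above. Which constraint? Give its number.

4

wi.na: word begins with /w/.
This is a violation of constraint 4: "A word may not begin with /w/."
The remaining constraints (1, 2, 3) are satisfied.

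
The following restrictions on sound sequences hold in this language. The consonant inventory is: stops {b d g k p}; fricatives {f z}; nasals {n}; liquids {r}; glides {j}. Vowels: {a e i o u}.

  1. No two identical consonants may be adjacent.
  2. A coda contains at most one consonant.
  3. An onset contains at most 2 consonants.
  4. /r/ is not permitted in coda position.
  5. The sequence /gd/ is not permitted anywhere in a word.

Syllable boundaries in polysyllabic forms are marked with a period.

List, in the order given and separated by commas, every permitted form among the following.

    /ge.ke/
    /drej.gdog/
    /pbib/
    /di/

/ge.ke/, /pbib/, /di/

/ge.ke/ — σ1 onset /g/, coda /∅/ ok; σ2 onset /k/, coda /∅/ ok → permitted
/drej.gdog/ — violates constraint 5: contains banned sequence /gd/ → not permitted
/pbib/ — σ1 onset /pb/ (2C), coda /b/ ok → permitted
/di/ — σ1 onset /d/, coda /∅/ ok → permitted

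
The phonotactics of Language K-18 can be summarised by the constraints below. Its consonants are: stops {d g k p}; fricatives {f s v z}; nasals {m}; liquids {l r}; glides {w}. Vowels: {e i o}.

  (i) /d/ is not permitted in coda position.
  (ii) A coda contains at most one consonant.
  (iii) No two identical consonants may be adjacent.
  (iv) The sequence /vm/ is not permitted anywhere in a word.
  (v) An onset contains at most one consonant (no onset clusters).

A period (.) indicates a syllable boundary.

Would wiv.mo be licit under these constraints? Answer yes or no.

no

wiv.mo — violates constraint (iv): contains banned sequence /vm/ → illicit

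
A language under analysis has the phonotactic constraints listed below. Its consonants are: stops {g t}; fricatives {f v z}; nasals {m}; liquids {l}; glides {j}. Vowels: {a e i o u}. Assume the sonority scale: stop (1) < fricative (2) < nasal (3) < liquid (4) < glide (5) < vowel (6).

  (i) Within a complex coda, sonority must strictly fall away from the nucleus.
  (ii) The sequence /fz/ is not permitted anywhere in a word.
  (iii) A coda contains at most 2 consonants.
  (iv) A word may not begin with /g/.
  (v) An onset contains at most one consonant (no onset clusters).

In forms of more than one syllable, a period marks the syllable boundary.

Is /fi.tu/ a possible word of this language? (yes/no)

/fi.tu/ — σ1 onset /f/, coda /∅/ ok; σ2 onset /t/, coda /∅/ ok → well-formed

yes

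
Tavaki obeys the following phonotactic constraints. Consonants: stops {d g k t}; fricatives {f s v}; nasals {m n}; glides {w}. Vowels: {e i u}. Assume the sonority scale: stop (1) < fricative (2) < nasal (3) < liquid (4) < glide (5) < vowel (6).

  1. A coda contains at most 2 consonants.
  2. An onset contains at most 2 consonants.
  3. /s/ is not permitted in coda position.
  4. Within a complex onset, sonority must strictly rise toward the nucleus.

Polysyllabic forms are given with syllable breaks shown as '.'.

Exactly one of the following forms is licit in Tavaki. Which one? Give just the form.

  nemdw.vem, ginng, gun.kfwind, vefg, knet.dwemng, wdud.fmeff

nemdw.vem — violates constraint 1: syllable 1 coda /mdw/ has 3 consonants (> 2) → illicit
ginng — violates constraint 1: syllable 1 coda /nng/ has 3 consonants (> 2) → illicit
gun.kfwind — violates constraint 2: syllable 2 onset /kfw/ has 3 consonants (> 2) → illicit
vefg — σ1 onset /v/, coda /fg/ (2C) ok → licit
knet.dwemng — violates constraint 1: syllable 2 coda /mng/ has 3 consonants (> 2) → illicit
wdud.fmeff — violates constraint 4: syllable 1 onset /wd/: /w/ (glide, 5) → /d/ (stop, 1) does not rise → illicit

vefg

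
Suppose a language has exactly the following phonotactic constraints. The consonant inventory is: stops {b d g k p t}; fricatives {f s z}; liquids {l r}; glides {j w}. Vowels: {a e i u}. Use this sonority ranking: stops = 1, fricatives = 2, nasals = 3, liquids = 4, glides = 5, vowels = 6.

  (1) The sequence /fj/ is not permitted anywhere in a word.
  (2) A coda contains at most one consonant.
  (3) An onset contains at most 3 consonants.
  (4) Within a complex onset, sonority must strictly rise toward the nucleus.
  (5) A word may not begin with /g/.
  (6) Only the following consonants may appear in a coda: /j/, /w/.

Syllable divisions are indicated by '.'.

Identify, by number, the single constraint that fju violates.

1

fju: contains banned sequence /fj/.
This is a violation of constraint 1: "The sequence /fj/ is not permitted anywhere in a word."
The remaining constraints (2, 3, 4, 5, 6) are satisfied.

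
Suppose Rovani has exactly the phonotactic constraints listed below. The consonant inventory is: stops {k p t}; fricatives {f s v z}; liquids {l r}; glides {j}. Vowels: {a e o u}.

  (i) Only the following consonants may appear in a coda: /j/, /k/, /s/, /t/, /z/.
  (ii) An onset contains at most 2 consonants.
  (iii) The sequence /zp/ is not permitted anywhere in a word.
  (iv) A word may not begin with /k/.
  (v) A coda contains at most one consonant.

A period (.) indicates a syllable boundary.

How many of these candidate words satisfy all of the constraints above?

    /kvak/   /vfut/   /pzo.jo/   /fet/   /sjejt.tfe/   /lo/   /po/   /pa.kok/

/kvak/ — violates constraint (iv): word begins with /k/ → phonotactically illegal
/vfut/ — σ1 onset /vf/ (2C), coda /t/ ok → phonotactically legal
/pzo.jo/ — σ1 onset /pz/ (2C), coda /∅/ ok; σ2 onset /j/, coda /∅/ ok → phonotactically legal
/fet/ — σ1 onset /f/, coda /t/ ok → phonotactically legal
/sjejt.tfe/ — violates constraint (v): syllable 1 coda /jt/ has 2 consonants (> 1) → phonotactically illegal
/lo/ — σ1 onset /l/, coda /∅/ ok → phonotactically legal
/po/ — σ1 onset /p/, coda /∅/ ok → phonotactically legal
/pa.kok/ — σ1 onset /p/, coda /∅/ ok; σ2 onset /k/, coda /k/ ok → phonotactically legal
Phonotactically legal: /vfut/, /pzo.jo/, /fet/, /lo/, /po/, /pa.kok/ → 6.

6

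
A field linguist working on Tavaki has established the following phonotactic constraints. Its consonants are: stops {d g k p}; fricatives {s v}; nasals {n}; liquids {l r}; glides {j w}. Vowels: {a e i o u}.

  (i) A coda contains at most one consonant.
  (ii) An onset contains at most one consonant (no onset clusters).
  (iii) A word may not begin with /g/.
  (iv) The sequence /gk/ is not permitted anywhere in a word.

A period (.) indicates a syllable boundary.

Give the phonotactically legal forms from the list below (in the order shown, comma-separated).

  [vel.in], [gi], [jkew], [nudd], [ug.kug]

[vel.in]

[vel.in] — σ1 onset /v/, coda /l/ ok; σ2 onset /∅/, coda /n/ ok → phonotactically legal
[gi] — violates constraint (iii): word begins with /g/ → phonotactically illegal
[jkew] — violates constraint (ii): syllable 1 onset /jk/ has 2 consonants (> 1) → phonotactically illegal
[nudd] — violates constraint (i): syllable 1 coda /dd/ has 2 consonants (> 1) → phonotactically illegal
[ug.kug] — violates constraint (iv): contains banned sequence /gk/ → phonotactically illegal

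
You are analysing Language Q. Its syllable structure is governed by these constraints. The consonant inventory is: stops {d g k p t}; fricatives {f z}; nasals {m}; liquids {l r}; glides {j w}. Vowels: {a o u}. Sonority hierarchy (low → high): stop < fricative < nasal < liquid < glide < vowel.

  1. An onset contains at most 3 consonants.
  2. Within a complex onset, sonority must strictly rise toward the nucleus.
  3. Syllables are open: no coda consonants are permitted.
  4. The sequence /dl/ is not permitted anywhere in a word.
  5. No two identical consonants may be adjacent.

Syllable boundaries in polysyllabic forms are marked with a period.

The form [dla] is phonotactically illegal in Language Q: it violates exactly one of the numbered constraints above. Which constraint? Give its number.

4

[dla]: contains banned sequence /dl/.
This is a violation of constraint 4: "The sequence /dl/ is not permitted anywhere in a word."
The remaining constraints (1, 2, 3, 5) are satisfied.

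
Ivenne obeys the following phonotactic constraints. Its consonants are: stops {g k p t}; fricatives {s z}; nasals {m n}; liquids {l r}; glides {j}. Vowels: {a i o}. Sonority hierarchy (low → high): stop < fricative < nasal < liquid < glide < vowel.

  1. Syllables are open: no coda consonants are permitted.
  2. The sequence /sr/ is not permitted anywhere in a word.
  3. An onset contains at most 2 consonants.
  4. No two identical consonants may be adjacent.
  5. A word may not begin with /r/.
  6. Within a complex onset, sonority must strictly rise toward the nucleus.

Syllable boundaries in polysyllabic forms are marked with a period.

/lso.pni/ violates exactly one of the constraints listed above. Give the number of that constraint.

6

/lso.pni/: syllable 1 onset /ls/: /l/ (liquid, 4) → /s/ (fricative, 2) does not rise.
This is a violation of constraint 6: "Within a complex onset, sonority must strictly rise toward the nucleus."
The remaining constraints (1, 2, 3, 4, 5) are satisfied.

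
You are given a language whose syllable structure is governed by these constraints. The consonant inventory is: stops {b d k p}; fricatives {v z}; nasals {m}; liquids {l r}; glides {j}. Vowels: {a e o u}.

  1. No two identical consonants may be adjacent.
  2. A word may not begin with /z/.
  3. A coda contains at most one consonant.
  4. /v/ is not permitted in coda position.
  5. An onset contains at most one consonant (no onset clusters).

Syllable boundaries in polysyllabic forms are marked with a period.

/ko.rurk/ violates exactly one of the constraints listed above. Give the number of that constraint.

3

/ko.rurk/: syllable 2 coda /rk/ has 2 consonants (> 1).
This is a violation of constraint 3: "A coda contains at most one consonant."
The remaining constraints (1, 2, 4, 5) are satisfied.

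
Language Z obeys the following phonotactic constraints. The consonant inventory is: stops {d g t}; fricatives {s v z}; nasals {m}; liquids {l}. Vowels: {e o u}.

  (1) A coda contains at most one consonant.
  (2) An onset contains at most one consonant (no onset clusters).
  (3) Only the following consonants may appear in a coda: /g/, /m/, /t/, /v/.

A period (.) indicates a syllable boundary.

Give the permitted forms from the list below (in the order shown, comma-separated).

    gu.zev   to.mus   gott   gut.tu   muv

gu.zev, gut.tu, muv

gu.zev — σ1 onset /g/, coda /∅/ ok; σ2 onset /z/, coda /v/ ok → permitted
to.mus — violates constraint 3: syllable 2 coda contains /s/, which is not a licensed coda consonant → not permitted
gott — violates constraint 1: syllable 1 coda /tt/ has 2 consonants (> 1) → not permitted
gut.tu — σ1 onset /g/, coda /t/ ok; σ2 onset /t/, coda /∅/ ok → permitted
muv — σ1 onset /m/, coda /v/ ok → permitted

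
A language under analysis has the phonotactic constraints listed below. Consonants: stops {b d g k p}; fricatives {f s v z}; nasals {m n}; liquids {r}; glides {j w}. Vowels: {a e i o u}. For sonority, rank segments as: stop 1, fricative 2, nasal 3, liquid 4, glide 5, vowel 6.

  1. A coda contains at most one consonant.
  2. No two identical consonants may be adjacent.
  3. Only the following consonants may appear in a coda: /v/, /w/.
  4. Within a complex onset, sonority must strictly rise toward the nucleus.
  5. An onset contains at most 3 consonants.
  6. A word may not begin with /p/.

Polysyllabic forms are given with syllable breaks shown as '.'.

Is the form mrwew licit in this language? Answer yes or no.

yes

mrwew — σ1 onset /mrw/ (3→4→5 rises), coda /w/ ok → licit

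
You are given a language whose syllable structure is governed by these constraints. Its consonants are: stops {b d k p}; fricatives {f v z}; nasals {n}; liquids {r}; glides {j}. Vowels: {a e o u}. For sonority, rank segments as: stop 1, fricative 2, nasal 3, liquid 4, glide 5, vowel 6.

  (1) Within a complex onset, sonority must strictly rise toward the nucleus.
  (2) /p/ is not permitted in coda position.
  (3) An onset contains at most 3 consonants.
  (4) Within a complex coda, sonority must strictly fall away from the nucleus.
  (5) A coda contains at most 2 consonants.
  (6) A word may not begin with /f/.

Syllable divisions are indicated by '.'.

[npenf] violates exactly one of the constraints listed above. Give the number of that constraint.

[npenf]: syllable 1 onset /np/: /n/ (nasal, 3) → /p/ (stop, 1) does not rise.
This is a violation of constraint 1: "Within a complex onset, sonority must strictly rise toward the nucleus."
The remaining constraints (2, 3, 4, 5, 6) are satisfied.

1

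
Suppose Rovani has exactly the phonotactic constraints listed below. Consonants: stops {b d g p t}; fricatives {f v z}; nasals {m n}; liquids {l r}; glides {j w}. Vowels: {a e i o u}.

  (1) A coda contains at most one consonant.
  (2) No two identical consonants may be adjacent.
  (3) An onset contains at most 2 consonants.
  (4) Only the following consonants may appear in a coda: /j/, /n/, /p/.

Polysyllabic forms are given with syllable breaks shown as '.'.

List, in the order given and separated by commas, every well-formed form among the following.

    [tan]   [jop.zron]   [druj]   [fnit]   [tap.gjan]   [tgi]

[tan], [jop.zron], [druj], [tap.gjan], [tgi]

[tan] — σ1 onset /t/, coda /n/ ok → well-formed
[jop.zron] — σ1 onset /j/, coda /p/ ok; σ2 onset /zr/ (2C), coda /n/ ok → well-formed
[druj] — σ1 onset /dr/ (2C), coda /j/ ok → well-formed
[fnit] — violates constraint 4: syllable 1 coda contains /t/, which is not a licensed coda consonant → ill-formed
[tap.gjan] — σ1 onset /t/, coda /p/ ok; σ2 onset /gj/ (2C), coda /n/ ok → well-formed
[tgi] — σ1 onset /tg/ (2C), coda /∅/ ok → well-formed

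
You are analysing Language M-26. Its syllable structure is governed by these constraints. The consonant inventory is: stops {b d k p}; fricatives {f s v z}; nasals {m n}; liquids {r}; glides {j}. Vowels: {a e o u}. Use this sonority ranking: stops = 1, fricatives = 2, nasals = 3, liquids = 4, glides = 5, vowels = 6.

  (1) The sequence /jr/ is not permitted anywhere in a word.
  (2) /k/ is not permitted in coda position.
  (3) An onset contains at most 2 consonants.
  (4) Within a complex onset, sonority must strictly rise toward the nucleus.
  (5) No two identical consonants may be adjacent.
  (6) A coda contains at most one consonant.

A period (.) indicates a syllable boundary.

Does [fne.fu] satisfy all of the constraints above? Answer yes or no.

[fne.fu] — σ1 onset /fn/ (2→3 rises), coda /∅/ ok; σ2 onset /f/, coda /∅/ ok → permitted

yes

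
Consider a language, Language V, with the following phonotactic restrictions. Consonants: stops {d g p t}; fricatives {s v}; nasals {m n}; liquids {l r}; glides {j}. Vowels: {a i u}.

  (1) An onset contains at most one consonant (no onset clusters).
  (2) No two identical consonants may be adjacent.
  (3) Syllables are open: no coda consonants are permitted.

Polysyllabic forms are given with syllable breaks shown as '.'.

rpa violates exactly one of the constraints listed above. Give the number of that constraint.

rpa: syllable 1 onset /rp/ has 2 consonants (> 1).
This is a violation of constraint 1: "An onset contains at most one consonant (no onset clusters)."
The remaining constraints (2, 3) are satisfied.

1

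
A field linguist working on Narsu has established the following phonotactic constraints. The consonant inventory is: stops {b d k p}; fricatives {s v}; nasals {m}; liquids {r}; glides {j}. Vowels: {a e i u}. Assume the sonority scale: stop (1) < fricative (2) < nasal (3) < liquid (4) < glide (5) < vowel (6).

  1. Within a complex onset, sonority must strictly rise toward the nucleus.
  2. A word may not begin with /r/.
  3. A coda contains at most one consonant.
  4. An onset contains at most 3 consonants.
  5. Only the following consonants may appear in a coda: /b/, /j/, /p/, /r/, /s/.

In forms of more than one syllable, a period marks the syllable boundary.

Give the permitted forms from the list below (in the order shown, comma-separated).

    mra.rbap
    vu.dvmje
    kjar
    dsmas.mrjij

kjar, dsmas.mrjij

mra.rbap — violates constraint 1: syllable 2 onset /rb/: /r/ (liquid, 4) → /b/ (stop, 1) does not rise → not permitted
vu.dvmje — violates constraint 4: syllable 2 onset /dvmj/ has 4 consonants (> 3) → not permitted
kjar — σ1 onset /kj/ (1→5 rises), coda /r/ ok → permitted
dsmas.mrjij — σ1 onset /dsm/ (1→2→3 rises), coda /s/ ok; σ2 onset /mrj/ (3→4→5 rises), coda /j/ ok → permitted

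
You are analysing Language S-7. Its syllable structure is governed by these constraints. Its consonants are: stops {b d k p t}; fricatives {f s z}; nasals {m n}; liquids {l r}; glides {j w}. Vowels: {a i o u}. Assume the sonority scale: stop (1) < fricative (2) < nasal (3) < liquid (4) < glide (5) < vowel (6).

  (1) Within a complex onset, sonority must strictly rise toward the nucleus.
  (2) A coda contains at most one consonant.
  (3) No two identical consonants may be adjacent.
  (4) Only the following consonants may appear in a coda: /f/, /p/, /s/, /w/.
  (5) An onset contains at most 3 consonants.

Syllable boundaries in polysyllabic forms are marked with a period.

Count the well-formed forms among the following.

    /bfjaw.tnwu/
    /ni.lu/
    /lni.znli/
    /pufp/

/bfjaw.tnwu/ — σ1 onset /bfj/ (1→2→5 rises), coda /w/ ok; σ2 onset /tnw/ (1→3→5 rises), coda /∅/ ok → well-formed
/ni.lu/ — σ1 onset /n/, coda /∅/ ok; σ2 onset /l/, coda /∅/ ok → well-formed
/lni.znli/ — violates constraint 1: syllable 1 onset /ln/: /l/ (liquid, 4) → /n/ (nasal, 3) does not rise → ill-formed
/pufp/ — violates constraint 2: syllable 1 coda /fp/ has 2 consonants (> 1) → ill-formed
Well-formed: /bfjaw.tnwu/, /ni.lu/ → 2.

2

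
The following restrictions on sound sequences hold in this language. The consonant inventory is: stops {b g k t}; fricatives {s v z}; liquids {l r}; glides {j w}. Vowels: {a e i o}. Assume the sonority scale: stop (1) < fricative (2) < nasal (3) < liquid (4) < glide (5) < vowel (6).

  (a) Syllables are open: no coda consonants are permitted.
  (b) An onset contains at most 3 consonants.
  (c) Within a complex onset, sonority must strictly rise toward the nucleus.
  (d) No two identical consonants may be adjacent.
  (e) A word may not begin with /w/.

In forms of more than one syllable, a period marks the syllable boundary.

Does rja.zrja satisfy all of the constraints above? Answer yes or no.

rja.zrja — σ1 onset /rj/ (4→5 rises), coda /∅/ ok; σ2 onset /zrj/ (2→4→5 rises), coda /∅/ ok → phonotactically legal

yes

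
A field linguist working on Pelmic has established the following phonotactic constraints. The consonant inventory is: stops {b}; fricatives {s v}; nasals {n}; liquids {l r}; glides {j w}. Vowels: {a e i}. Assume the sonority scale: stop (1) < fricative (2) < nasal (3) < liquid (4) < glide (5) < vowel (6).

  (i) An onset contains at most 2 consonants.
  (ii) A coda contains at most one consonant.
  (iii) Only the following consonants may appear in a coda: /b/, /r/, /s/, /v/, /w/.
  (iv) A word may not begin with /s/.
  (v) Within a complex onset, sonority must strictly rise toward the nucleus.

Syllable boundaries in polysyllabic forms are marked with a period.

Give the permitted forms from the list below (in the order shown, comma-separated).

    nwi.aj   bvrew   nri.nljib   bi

nwi.aj — violates constraint (iii): syllable 2 coda contains /j/, which is not a licensed coda consonant → not permitted
bvrew — violates constraint (i): syllable 1 onset /bvr/ has 3 consonants (> 2) → not permitted
nri.nljib — violates constraint (i): syllable 2 onset /nlj/ has 3 consonants (> 2) → not permitted
bi — σ1 onset /b/, coda /∅/ ok → permitted

bi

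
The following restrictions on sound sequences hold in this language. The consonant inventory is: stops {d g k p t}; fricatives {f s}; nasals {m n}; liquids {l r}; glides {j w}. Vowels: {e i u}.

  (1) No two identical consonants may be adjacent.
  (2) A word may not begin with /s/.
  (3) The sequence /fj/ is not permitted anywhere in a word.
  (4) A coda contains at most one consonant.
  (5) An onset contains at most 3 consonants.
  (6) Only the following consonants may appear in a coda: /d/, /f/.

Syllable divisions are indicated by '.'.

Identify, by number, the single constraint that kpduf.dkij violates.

kpduf.dkij: syllable 2 coda contains /j/, which is not a licensed coda consonant.
This is a violation of constraint 6: "Only the following consonants may appear in a coda: /d/, /f/."
The remaining constraints (1, 2, 3, 4, 5) are satisfied.

6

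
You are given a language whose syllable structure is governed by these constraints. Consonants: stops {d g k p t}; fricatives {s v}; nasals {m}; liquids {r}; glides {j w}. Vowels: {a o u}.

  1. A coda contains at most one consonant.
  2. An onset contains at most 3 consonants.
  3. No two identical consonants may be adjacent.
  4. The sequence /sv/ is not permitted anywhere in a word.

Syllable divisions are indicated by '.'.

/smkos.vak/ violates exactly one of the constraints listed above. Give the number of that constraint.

4

/smkos.vak/: contains banned sequence /sv/.
This is a violation of constraint 4: "The sequence /sv/ is not permitted anywhere in a word."
The remaining constraints (1, 2, 3) are satisfied.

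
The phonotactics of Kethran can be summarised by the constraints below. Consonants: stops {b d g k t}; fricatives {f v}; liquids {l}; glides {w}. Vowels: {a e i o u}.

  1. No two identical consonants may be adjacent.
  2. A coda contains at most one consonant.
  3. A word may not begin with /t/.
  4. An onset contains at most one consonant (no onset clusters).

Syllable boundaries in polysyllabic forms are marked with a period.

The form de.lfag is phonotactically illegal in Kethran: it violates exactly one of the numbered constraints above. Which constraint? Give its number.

de.lfag: syllable 2 onset /lf/ has 2 consonants (> 1).
This is a violation of constraint 4: "An onset contains at most one consonant (no onset clusters)."
The remaining constraints (1, 2, 3) are satisfied.

4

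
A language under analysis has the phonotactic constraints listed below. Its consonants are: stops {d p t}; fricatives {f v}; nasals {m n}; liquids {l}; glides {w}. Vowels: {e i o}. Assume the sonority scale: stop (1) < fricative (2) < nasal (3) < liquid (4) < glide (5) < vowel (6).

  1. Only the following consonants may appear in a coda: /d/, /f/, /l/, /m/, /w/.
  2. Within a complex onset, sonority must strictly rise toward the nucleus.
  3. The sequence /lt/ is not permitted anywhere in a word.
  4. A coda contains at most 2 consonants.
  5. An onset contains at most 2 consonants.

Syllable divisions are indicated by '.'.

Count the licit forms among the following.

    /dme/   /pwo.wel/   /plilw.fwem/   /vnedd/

4

/dme/ — σ1 onset /dm/ (1→3 rises), coda /∅/ ok → licit
/pwo.wel/ — σ1 onset /pw/ (1→5 rises), coda /∅/ ok; σ2 onset /w/, coda /l/ ok → licit
/plilw.fwem/ — σ1 onset /pl/ (1→4 rises), coda /lw/ (2C) ok; σ2 onset /fw/ (2→5 rises), coda /m/ ok → licit
/vnedd/ — σ1 onset /vn/ (2→3 rises), coda /dd/ (2C) ok → licit
Licit: /dme/, /pwo.wel/, /plilw.fwem/, /vnedd/ → 4.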